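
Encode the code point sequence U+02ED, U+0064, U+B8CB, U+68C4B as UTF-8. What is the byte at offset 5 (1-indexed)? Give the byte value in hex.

1-indexed offset 5 is 0-indexed offset 4.
U+02ED → 2-byte form CB AD at offsets 0–1.
U+0064 → 1-byte form 64 at offsets 2–2.
U+B8CB → 3-byte form EB A3 8B at offsets 3–5.
Offset 4 falls in char 3's range; it's byte 2 of EB A3 8B = 0xA3.

0xA3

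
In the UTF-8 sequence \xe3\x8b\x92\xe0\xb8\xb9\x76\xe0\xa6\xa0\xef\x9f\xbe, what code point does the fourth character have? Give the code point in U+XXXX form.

Offset 0: leading byte 0xE3 = 11100011 → 3-byte char #1 = E3 8B 92.
Offset 3: leading byte 0xE0 = 11100000 → 3-byte char #2 = E0 B8 B9.
Offset 6: leading byte 0x76 = 01110110 → 1-byte char #3 = 76.
Offset 7: leading byte 0xE0 = 11100000 → 3-byte char #4 = E0 A6 A0.
Leading byte 0xE0 = 11100000 matches 1110xxxx → 3-byte sequence.
Byte 1: 0xE0 = 11100000, payload 0000 (4 bits).
Byte 2: 0xA6 = 10100110 (10xxxxxx ✓), payload 100110.
Byte 3: 0xA0 = 10100000 (10xxxxxx ✓), payload 100000.
Concatenate: 0000100110100000 = 0x9A0 (16 bits → U+09A0).

U+09A0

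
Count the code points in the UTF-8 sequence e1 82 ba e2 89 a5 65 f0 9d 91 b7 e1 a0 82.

Byte at offset 0: 0xE1 = 11100001 → 3-byte char (#1). Advance 3.
Byte at offset 3: 0xE2 = 11100010 → 3-byte char (#2). Advance 3.
Byte at offset 6: 0x65 = 01100101 → 1-byte char (#3). Advance 1.
Byte at offset 7: 0xF0 = 11110000 → 4-byte char (#4). Advance 4.
Byte at offset 11: 0xE1 = 11100001 → 3-byte char (#5). Advance 3.
Reached end at offset 14 after 5 code points.

5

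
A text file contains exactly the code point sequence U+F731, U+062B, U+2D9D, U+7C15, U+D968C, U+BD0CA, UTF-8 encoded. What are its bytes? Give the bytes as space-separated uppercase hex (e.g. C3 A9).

EF 9C B1 D8 AB E2 B6 9D E7 B0 95 F3 99 9A 8C F2 BD 83 8A

U+F731: 3-byte form → EF 9C B1.
U+062B: 2-byte form → D8 AB.
U+2D9D: 3-byte form → E2 B6 9D.
U+7C15: 3-byte form → E7 B0 95.
U+D968C: 4-byte form → F3 99 9A 8C.
U+BD0CA: 4-byte form → F2 BD 83 8A.
Concatenated (19 bytes): EF 9C B1 D8 AB E2 B6 9D E7 B0 95 F3 99 9A 8C F2 BD 83 8A.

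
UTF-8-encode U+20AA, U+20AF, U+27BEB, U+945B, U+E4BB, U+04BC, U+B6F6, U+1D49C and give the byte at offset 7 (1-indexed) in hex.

1-indexed offset 7 is 0-indexed offset 6.
U+20AA → 3-byte form E2 82 AA at offsets 0–2.
U+20AF → 3-byte form E2 82 AF at offsets 3–5.
U+27BEB → 4-byte form F0 A7 AF AB at offsets 6–9.
Offset 6 falls in char 3's range; it's byte 1 of F0 A7 AF AB = 0xF0.

0xF0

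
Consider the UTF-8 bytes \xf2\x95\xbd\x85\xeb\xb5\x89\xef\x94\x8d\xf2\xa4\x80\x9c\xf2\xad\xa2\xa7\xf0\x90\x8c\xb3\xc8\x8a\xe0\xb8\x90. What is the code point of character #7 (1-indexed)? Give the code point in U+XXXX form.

U+020A

Offset 0: leading byte 0xF2 = 11110010 → 4-byte char #1 = F2 95 BD 85.
Offset 4: leading byte 0xEB = 11101011 → 3-byte char #2 = EB B5 89.
Offset 7: leading byte 0xEF = 11101111 → 3-byte char #3 = EF 94 8D.
Offset 10: leading byte 0xF2 = 11110010 → 4-byte char #4 = F2 A4 80 9C.
Offset 14: leading byte 0xF2 = 11110010 → 4-byte char #5 = F2 AD A2 A7.
Offset 18: leading byte 0xF0 = 11110000 → 4-byte char #6 = F0 90 8C B3.
Offset 22: leading byte 0xC8 = 11001000 → 2-byte char #7 = C8 8A.
Leading byte 0xC8 = 11001000 matches 110xxxxx → 2-byte sequence.
Byte 1: 0xC8 = 11001000, payload 01000 (5 bits).
Byte 2: 0x8A = 10001010 (10xxxxxx ✓), payload 001010.
Concatenate: 01000001010 = 0x20A (11 bits → U+020A).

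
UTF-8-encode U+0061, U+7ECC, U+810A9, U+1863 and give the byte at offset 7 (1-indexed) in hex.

0x82

1-indexed offset 7 is 0-indexed offset 6.
U+0061 → 1-byte form 61 at offsets 0–0.
U+7ECC → 3-byte form E7 BB 8C at offsets 1–3.
U+810A9 → 4-byte form F2 81 82 A9 at offsets 4–7.
Offset 6 falls in char 3's range; it's byte 3 of F2 81 82 A9 = 0x82.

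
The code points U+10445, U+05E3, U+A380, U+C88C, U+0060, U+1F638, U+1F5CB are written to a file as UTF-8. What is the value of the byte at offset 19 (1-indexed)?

0x9F

1-indexed offset 19 is 0-indexed offset 18.
U+10445 → 4-byte form F0 90 91 85 at offsets 0–3.
U+05E3 → 2-byte form D7 A3 at offsets 4–5.
U+A380 → 3-byte form EA 8E 80 at offsets 6–8.
U+C88C → 3-byte form EC A2 8C at offsets 9–11.
U+0060 → 1-byte form 60 at offsets 12–12.
U+1F638 → 4-byte form F0 9F 98 B8 at offsets 13–16.
U+1F5CB → 4-byte form F0 9F 97 8B at offsets 17–20.
Offset 18 falls in char 7's range; it's byte 2 of F0 9F 97 8B = 0x9F.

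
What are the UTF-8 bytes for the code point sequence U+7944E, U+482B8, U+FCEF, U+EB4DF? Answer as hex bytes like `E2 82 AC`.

F1 B9 91 8E F1 88 8A B8 EF B3 AF F3 AB 93 9F

U+7944E: 4-byte form → F1 B9 91 8E.
U+482B8: 4-byte form → F1 88 8A B8.
U+FCEF: 3-byte form → EF B3 AF.
U+EB4DF: 4-byte form → F3 AB 93 9F.
Concatenated (15 bytes): F1 B9 91 8E F1 88 8A B8 EF B3 AF F3 AB 93 9F.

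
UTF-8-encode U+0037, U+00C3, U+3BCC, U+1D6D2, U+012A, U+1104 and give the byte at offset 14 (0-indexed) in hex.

U+0037 → 1-byte form 37 at offsets 0–0.
U+00C3 → 2-byte form C3 83 at offsets 1–2.
U+3BCC → 3-byte form E3 AF 8C at offsets 3–5.
U+1D6D2 → 4-byte form F0 9D 9B 92 at offsets 6–9.
U+012A → 2-byte form C4 AA at offsets 10–11.
U+1104 → 3-byte form E1 84 84 at offsets 12–14.
Offset 14 falls in char 6's range; it's byte 3 of E1 84 84 = 0x84.

0x84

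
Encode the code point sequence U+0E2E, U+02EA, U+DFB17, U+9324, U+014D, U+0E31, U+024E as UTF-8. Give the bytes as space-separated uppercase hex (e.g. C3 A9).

E0 B8 AE CB AA F3 9F AC 97 E9 8C A4 C5 8D E0 B8 B1 C9 8E

U+0E2E: 3-byte form → E0 B8 AE.
U+02EA: 2-byte form → CB AA.
U+DFB17: 4-byte form → F3 9F AC 97.
U+9324: 3-byte form → E9 8C A4.
U+014D: 2-byte form → C5 8D.
U+0E31: 3-byte form → E0 B8 B1.
U+024E: 2-byte form → C9 8E.
Concatenated (19 bytes): E0 B8 AE CB AA F3 9F AC 97 E9 8C A4 C5 8D E0 B8 B1 C9 8E.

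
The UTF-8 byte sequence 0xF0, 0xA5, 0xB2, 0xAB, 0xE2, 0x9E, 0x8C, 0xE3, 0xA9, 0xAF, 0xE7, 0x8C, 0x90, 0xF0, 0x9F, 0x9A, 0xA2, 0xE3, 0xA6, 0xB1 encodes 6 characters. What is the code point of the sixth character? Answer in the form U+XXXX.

U+39B1

Offset 0: leading byte 0xF0 = 11110000 → 4-byte char #1 = F0 A5 B2 AB.
Offset 4: leading byte 0xE2 = 11100010 → 3-byte char #2 = E2 9E 8C.
Offset 7: leading byte 0xE3 = 11100011 → 3-byte char #3 = E3 A9 AF.
Offset 10: leading byte 0xE7 = 11100111 → 3-byte char #4 = E7 8C 90.
Offset 13: leading byte 0xF0 = 11110000 → 4-byte char #5 = F0 9F 9A A2.
Offset 17: leading byte 0xE3 = 11100011 → 3-byte char #6 = E3 A6 B1.
Leading byte 0xE3 = 11100011 matches 1110xxxx → 3-byte sequence.
Byte 1: 0xE3 = 11100011, payload 0011 (4 bits).
Byte 2: 0xA6 = 10100110 (10xxxxxx ✓), payload 100110.
Byte 3: 0xB1 = 10110001 (10xxxxxx ✓), payload 110001.
Concatenate: 0011100110110001 = 0x39B1 (16 bits → U+39B1).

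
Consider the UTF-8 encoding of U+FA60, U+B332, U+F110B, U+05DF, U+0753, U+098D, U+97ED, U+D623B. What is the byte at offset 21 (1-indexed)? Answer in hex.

0xF3

1-indexed offset 21 is 0-indexed offset 20.
U+FA60 → 3-byte form EF A9 A0 at offsets 0–2.
U+B332 → 3-byte form EB 8C B2 at offsets 3–5.
U+F110B → 4-byte form F3 B1 84 8B at offsets 6–9.
U+05DF → 2-byte form D7 9F at offsets 10–11.
U+0753 → 2-byte form DD 93 at offsets 12–13.
U+098D → 3-byte form E0 A6 8D at offsets 14–16.
U+97ED → 3-byte form E9 9F AD at offsets 17–19.
U+D623B → 4-byte form F3 96 88 BB at offsets 20–23.
Offset 20 falls in char 8's range; it's byte 1 of F3 96 88 BB = 0xF3.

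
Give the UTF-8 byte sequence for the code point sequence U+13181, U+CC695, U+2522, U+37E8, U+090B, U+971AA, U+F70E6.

F0 93 86 81 F3 8C 9A 95 E2 94 A2 E3 9F A8 E0 A4 8B F2 97 86 AA F3 B7 83 A6

U+13181: 4-byte form → F0 93 86 81.
U+CC695: 4-byte form → F3 8C 9A 95.
U+2522: 3-byte form → E2 94 A2.
U+37E8: 3-byte form → E3 9F A8.
U+090B: 3-byte form → E0 A4 8B.
U+971AA: 4-byte form → F2 97 86 AA.
U+F70E6: 4-byte form → F3 B7 83 A6.
Concatenated (25 bytes): F0 93 86 81 F3 8C 9A 95 E2 94 A2 E3 9F A8 E0 A4 8B F2 97 86 AA F3 B7 83 A6.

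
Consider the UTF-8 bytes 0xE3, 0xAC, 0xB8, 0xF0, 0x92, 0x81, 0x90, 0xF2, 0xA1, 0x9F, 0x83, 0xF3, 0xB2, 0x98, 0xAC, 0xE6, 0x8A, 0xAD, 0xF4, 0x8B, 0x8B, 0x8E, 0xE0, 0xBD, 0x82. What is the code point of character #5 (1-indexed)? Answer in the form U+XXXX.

U+62AD

Offset 0: leading byte 0xE3 = 11100011 → 3-byte char #1 = E3 AC B8.
Offset 3: leading byte 0xF0 = 11110000 → 4-byte char #2 = F0 92 81 90.
Offset 7: leading byte 0xF2 = 11110010 → 4-byte char #3 = F2 A1 9F 83.
Offset 11: leading byte 0xF3 = 11110011 → 4-byte char #4 = F3 B2 98 AC.
Offset 15: leading byte 0xE6 = 11100110 → 3-byte char #5 = E6 8A AD.
Leading byte 0xE6 = 11100110 matches 1110xxxx → 3-byte sequence.
Byte 1: 0xE6 = 11100110, payload 0110 (4 bits).
Byte 2: 0x8A = 10001010 (10xxxxxx ✓), payload 001010.
Byte 3: 0xAD = 10101101 (10xxxxxx ✓), payload 101101.
Concatenate: 0110001010101101 = 0x62AD (16 bits → U+62AD).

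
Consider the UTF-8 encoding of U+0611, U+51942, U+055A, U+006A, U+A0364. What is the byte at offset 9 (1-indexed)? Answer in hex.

0x6A

1-indexed offset 9 is 0-indexed offset 8.
U+0611 → 2-byte form D8 91 at offsets 0–1.
U+51942 → 4-byte form F1 91 A5 82 at offsets 2–5.
U+055A → 2-byte form D5 9A at offsets 6–7.
U+006A → 1-byte form 6A at offsets 8–8.
Offset 8 falls in char 4's range; it's byte 1 of 6A = 0x6A.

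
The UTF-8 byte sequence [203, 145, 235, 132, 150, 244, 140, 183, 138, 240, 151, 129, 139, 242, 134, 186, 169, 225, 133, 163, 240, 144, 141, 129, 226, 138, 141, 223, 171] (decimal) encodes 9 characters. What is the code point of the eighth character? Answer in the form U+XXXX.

U+228D

Offset 0: leading byte 0xCB = 11001011 → 2-byte char #1 = CB 91.
Offset 2: leading byte 0xEB = 11101011 → 3-byte char #2 = EB 84 96.
Offset 5: leading byte 0xF4 = 11110100 → 4-byte char #3 = F4 8C B7 8A.
Offset 9: leading byte 0xF0 = 11110000 → 4-byte char #4 = F0 97 81 8B.
Offset 13: leading byte 0xF2 = 11110010 → 4-byte char #5 = F2 86 BA A9.
Offset 17: leading byte 0xE1 = 11100001 → 3-byte char #6 = E1 85 A3.
Offset 20: leading byte 0xF0 = 11110000 → 4-byte char #7 = F0 90 8D 81.
Offset 24: leading byte 0xE2 = 11100010 → 3-byte char #8 = E2 8A 8D.
Leading byte 0xE2 = 11100010 matches 1110xxxx → 3-byte sequence.
Byte 1: 0xE2 = 11100010, payload 0010 (4 bits).
Byte 2: 0x8A = 10001010 (10xxxxxx ✓), payload 001010.
Byte 3: 0x8D = 10001101 (10xxxxxx ✓), payload 001101.
Concatenate: 0010001010001101 = 0x228D (16 bits → U+228D).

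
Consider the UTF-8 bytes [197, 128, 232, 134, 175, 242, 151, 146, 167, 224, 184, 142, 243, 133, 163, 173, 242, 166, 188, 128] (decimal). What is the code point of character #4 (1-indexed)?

Offset 0: leading byte 0xC5 = 11000101 → 2-byte char #1 = C5 80.
Offset 2: leading byte 0xE8 = 11101000 → 3-byte char #2 = E8 86 AF.
Offset 5: leading byte 0xF2 = 11110010 → 4-byte char #3 = F2 97 92 A7.
Offset 9: leading byte 0xE0 = 11100000 → 3-byte char #4 = E0 B8 8E.
Leading byte 0xE0 = 11100000 matches 1110xxxx → 3-byte sequence.
Byte 1: 0xE0 = 11100000, payload 0000 (4 bits).
Byte 2: 0xB8 = 10111000 (10xxxxxx ✓), payload 111000.
Byte 3: 0x8E = 10001110 (10xxxxxx ✓), payload 001110.
Concatenate: 0000111000001110 = 0xE0E (16 bits → U+0E0E).

U+0E0E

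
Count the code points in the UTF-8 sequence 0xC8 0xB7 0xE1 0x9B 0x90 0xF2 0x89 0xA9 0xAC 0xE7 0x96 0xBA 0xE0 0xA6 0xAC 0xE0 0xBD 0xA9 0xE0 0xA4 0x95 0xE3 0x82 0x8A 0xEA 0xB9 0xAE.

9

Byte at offset 0: 0xC8 = 11001000 → 2-byte char (#1). Advance 2.
Byte at offset 2: 0xE1 = 11100001 → 3-byte char (#2). Advance 3.
Byte at offset 5: 0xF2 = 11110010 → 4-byte char (#3). Advance 4.
Byte at offset 9: 0xE7 = 11100111 → 3-byte char (#4). Advance 3.
Byte at offset 12: 0xE0 = 11100000 → 3-byte char (#5). Advance 3.
Byte at offset 15: 0xE0 = 11100000 → 3-byte char (#6). Advance 3.
Byte at offset 18: 0xE0 = 11100000 → 3-byte char (#7). Advance 3.
Byte at offset 21: 0xE3 = 11100011 → 3-byte char (#8). Advance 3.
Byte at offset 24: 0xEA = 11101010 → 3-byte char (#9). Advance 3.
Reached end at offset 27 after 9 code points.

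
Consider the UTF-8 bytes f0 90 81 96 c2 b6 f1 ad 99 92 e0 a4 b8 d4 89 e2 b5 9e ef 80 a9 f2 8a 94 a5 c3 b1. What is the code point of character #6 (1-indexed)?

Offset 0: leading byte 0xF0 = 11110000 → 4-byte char #1 = F0 90 81 96.
Offset 4: leading byte 0xC2 = 11000010 → 2-byte char #2 = C2 B6.
Offset 6: leading byte 0xF1 = 11110001 → 4-byte char #3 = F1 AD 99 92.
Offset 10: leading byte 0xE0 = 11100000 → 3-byte char #4 = E0 A4 B8.
Offset 13: leading byte 0xD4 = 11010100 → 2-byte char #5 = D4 89.
Offset 15: leading byte 0xE2 = 11100010 → 3-byte char #6 = E2 B5 9E.
Leading byte 0xE2 = 11100010 matches 1110xxxx → 3-byte sequence.
Byte 1: 0xE2 = 11100010, payload 0010 (4 bits).
Byte 2: 0xB5 = 10110101 (10xxxxxx ✓), payload 110101.
Byte 3: 0x9E = 10011110 (10xxxxxx ✓), payload 011110.
Concatenate: 0010110101011110 = 0x2D5E (16 bits → U+2D5E).

U+2D5E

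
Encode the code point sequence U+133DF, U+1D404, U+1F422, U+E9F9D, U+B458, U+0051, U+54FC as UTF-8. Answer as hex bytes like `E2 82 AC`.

U+133DF: 4-byte form → F0 93 8F 9F.
U+1D404: 4-byte form → F0 9D 90 84.
U+1F422: 4-byte form → F0 9F 90 A2.
U+E9F9D: 4-byte form → F3 A9 BE 9D.
U+B458: 3-byte form → EB 91 98.
U+0051: 1-byte form → 51.
U+54FC: 3-byte form → E5 93 BC.
Concatenated (23 bytes): F0 93 8F 9F F0 9D 90 84 F0 9F 90 A2 F3 A9 BE 9D EB 91 98 51 E5 93 BC.

F0 93 8F 9F F0 9D 90 84 F0 9F 90 A2 F3 A9 BE 9D EB 91 98 51 E5 93 BC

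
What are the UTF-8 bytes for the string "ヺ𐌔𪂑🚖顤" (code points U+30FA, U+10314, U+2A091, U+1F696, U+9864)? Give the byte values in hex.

E3 83 BA F0 90 8C 94 F0 AA 82 91 F0 9F 9A 96 E9 A1 A4

U+30FA: 3-byte form → E3 83 BA.
U+10314: 4-byte form → F0 90 8C 94.
U+2A091: 4-byte form → F0 AA 82 91.
U+1F696: 4-byte form → F0 9F 9A 96.
U+9864: 3-byte form → E9 A1 A4.
Concatenated (18 bytes): E3 83 BA F0 90 8C 94 F0 AA 82 91 F0 9F 9A 96 E9 A1 A4.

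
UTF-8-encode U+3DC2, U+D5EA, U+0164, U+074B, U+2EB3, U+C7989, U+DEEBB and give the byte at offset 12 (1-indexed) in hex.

0xBA

1-indexed offset 12 is 0-indexed offset 11.
U+3DC2 → 3-byte form E3 B7 82 at offsets 0–2.
U+D5EA → 3-byte form ED 97 AA at offsets 3–5.
U+0164 → 2-byte form C5 A4 at offsets 6–7.
U+074B → 2-byte form DD 8B at offsets 8–9.
U+2EB3 → 3-byte form E2 BA B3 at offsets 10–12.
Offset 11 falls in char 5's range; it's byte 2 of E2 BA B3 = 0xBA.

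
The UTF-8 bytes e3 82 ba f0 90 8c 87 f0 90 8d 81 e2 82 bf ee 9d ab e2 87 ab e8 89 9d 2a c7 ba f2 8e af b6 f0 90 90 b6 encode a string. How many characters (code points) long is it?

11

Byte at offset 0: 0xE3 = 11100011 → 3-byte char (#1). Advance 3.
Byte at offset 3: 0xF0 = 11110000 → 4-byte char (#2). Advance 4.
Byte at offset 7: 0xF0 = 11110000 → 4-byte char (#3). Advance 4.
Byte at offset 11: 0xE2 = 11100010 → 3-byte char (#4). Advance 3.
Byte at offset 14: 0xEE = 11101110 → 3-byte char (#5). Advance 3.
Byte at offset 17: 0xE2 = 11100010 → 3-byte char (#6). Advance 3.
Byte at offset 20: 0xE8 = 11101000 → 3-byte char (#7). Advance 3.
Byte at offset 23: 0x2A = 00101010 → 1-byte char (#8). Advance 1.
Byte at offset 24: 0xC7 = 11000111 → 2-byte char (#9). Advance 2.
Byte at offset 26: 0xF2 = 11110010 → 4-byte char (#10). Advance 4.
Byte at offset 30: 0xF0 = 11110000 → 4-byte char (#11). Advance 4.
Reached end at offset 34 after 11 code points.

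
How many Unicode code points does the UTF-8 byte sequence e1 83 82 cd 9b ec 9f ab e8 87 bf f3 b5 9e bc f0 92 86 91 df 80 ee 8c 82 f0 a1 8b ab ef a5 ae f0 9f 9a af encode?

11

Byte at offset 0: 0xE1 = 11100001 → 3-byte char (#1). Advance 3.
Byte at offset 3: 0xCD = 11001101 → 2-byte char (#2). Advance 2.
Byte at offset 5: 0xEC = 11101100 → 3-byte char (#3). Advance 3.
Byte at offset 8: 0xE8 = 11101000 → 3-byte char (#4). Advance 3.
Byte at offset 11: 0xF3 = 11110011 → 4-byte char (#5). Advance 4.
Byte at offset 15: 0xF0 = 11110000 → 4-byte char (#6). Advance 4.
Byte at offset 19: 0xDF = 11011111 → 2-byte char (#7). Advance 2.
Byte at offset 21: 0xEE = 11101110 → 3-byte char (#8). Advance 3.
Byte at offset 24: 0xF0 = 11110000 → 4-byte char (#9). Advance 4.
Byte at offset 28: 0xEF = 11101111 → 3-byte char (#10). Advance 3.
Byte at offset 31: 0xF0 = 11110000 → 4-byte char (#11). Advance 4.
Reached end at offset 35 after 11 code points.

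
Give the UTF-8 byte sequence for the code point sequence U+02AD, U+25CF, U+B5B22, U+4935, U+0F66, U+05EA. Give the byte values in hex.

U+02AD: 2-byte form → CA AD.
U+25CF: 3-byte form → E2 97 8F.
U+B5B22: 4-byte form → F2 B5 AC A2.
U+4935: 3-byte form → E4 A4 B5.
U+0F66: 3-byte form → E0 BD A6.
U+05EA: 2-byte form → D7 AA.
Concatenated (17 bytes): CA AD E2 97 8F F2 B5 AC A2 E4 A4 B5 E0 BD A6 D7 AA.

CA AD E2 97 8F F2 B5 AC A2 E4 A4 B5 E0 BD A6 D7 AA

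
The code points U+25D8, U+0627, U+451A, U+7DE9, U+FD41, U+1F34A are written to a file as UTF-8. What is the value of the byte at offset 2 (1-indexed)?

0x97

1-indexed offset 2 is 0-indexed offset 1.
U+25D8 → 3-byte form E2 97 98 at offsets 0–2.
Offset 1 falls in char 1's range; it's byte 2 of E2 97 98 = 0x97.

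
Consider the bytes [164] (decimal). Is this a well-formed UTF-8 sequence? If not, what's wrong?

invalid (continuation byte with no leading byte)

Byte 0xA4 = 10100100 has the form 10xxxxxx — a continuation byte — but there is no preceding leading byte.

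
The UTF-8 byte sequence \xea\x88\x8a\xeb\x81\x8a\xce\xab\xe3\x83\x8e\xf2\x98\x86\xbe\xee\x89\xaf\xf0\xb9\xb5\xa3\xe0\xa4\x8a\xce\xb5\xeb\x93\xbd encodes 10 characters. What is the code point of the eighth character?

U+090A

Offset 0: leading byte 0xEA = 11101010 → 3-byte char #1 = EA 88 8A.
Offset 3: leading byte 0xEB = 11101011 → 3-byte char #2 = EB 81 8A.
Offset 6: leading byte 0xCE = 11001110 → 2-byte char #3 = CE AB.
Offset 8: leading byte 0xE3 = 11100011 → 3-byte char #4 = E3 83 8E.
Offset 11: leading byte 0xF2 = 11110010 → 4-byte char #5 = F2 98 86 BE.
Offset 15: leading byte 0xEE = 11101110 → 3-byte char #6 = EE 89 AF.
Offset 18: leading byte 0xF0 = 11110000 → 4-byte char #7 = F0 B9 B5 A3.
Offset 22: leading byte 0xE0 = 11100000 → 3-byte char #8 = E0 A4 8A.
Leading byte 0xE0 = 11100000 matches 1110xxxx → 3-byte sequence.
Byte 1: 0xE0 = 11100000, payload 0000 (4 bits).
Byte 2: 0xA4 = 10100100 (10xxxxxx ✓), payload 100100.
Byte 3: 0x8A = 10001010 (10xxxxxx ✓), payload 001010.
Concatenate: 0000100100001010 = 0x90A (16 bits → U+090A).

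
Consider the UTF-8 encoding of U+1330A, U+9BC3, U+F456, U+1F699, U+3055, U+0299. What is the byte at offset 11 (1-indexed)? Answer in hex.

1-indexed offset 11 is 0-indexed offset 10.
U+1330A → 4-byte form F0 93 8C 8A at offsets 0–3.
U+9BC3 → 3-byte form E9 AF 83 at offsets 4–6.
U+F456 → 3-byte form EF 91 96 at offsets 7–9.
U+1F699 → 4-byte form F0 9F 9A 99 at offsets 10–13.
Offset 10 falls in char 4's range; it's byte 1 of F0 9F 9A 99 = 0xF0.

0xF0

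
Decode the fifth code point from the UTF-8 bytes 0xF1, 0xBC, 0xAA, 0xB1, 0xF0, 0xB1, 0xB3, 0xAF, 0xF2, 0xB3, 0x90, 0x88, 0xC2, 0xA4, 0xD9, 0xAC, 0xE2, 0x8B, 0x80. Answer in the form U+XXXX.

U+066C

Offset 0: leading byte 0xF1 = 11110001 → 4-byte char #1 = F1 BC AA B1.
Offset 4: leading byte 0xF0 = 11110000 → 4-byte char #2 = F0 B1 B3 AF.
Offset 8: leading byte 0xF2 = 11110010 → 4-byte char #3 = F2 B3 90 88.
Offset 12: leading byte 0xC2 = 11000010 → 2-byte char #4 = C2 A4.
Offset 14: leading byte 0xD9 = 11011001 → 2-byte char #5 = D9 AC.
Leading byte 0xD9 = 11011001 matches 110xxxxx → 2-byte sequence.
Byte 1: 0xD9 = 11011001, payload 11001 (5 bits).
Byte 2: 0xAC = 10101100 (10xxxxxx ✓), payload 101100.
Concatenate: 11001101100 = 0x66C (11 bits → U+066C).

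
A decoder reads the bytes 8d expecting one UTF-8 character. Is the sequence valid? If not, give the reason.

invalid (continuation byte with no leading byte)

Byte 0x8D = 10001101 has the form 10xxxxxx — a continuation byte — but there is no preceding leading byte.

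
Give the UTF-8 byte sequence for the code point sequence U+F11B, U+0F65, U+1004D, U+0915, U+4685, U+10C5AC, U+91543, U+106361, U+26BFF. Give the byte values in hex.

U+F11B: 3-byte form → EF 84 9B.
U+0F65: 3-byte form → E0 BD A5.
U+1004D: 4-byte form → F0 90 81 8D.
U+0915: 3-byte form → E0 A4 95.
U+4685: 3-byte form → E4 9A 85.
U+10C5AC: 4-byte form → F4 8C 96 AC.
U+91543: 4-byte form → F2 91 95 83.
U+106361: 4-byte form → F4 86 8D A1.
U+26BFF: 4-byte form → F0 A6 AF BF.
Concatenated (32 bytes): EF 84 9B E0 BD A5 F0 90 81 8D E0 A4 95 E4 9A 85 F4 8C 96 AC F2 91 95 83 F4 86 8D A1 F0 A6 AF BF.

EF 84 9B E0 BD A5 F0 90 81 8D E0 A4 95 E4 9A 85 F4 8C 96 AC F2 91 95 83 F4 86 8D A1 F0 A6 AF BF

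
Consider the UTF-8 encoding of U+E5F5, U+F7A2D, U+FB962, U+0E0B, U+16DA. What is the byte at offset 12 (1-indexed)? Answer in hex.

0xE0

1-indexed offset 12 is 0-indexed offset 11.
U+E5F5 → 3-byte form EE 97 B5 at offsets 0–2.
U+F7A2D → 4-byte form F3 B7 A8 AD at offsets 3–6.
U+FB962 → 4-byte form F3 BB A5 A2 at offsets 7–10.
U+0E0B → 3-byte form E0 B8 8B at offsets 11–13.
Offset 11 falls in char 4's range; it's byte 1 of E0 B8 8B = 0xE0.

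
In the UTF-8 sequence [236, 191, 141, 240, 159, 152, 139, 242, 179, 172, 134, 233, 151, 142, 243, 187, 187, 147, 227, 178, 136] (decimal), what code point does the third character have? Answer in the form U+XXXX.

U+B3B06

Offset 0: leading byte 0xEC = 11101100 → 3-byte char #1 = EC BF 8D.
Offset 3: leading byte 0xF0 = 11110000 → 4-byte char #2 = F0 9F 98 8B.
Offset 7: leading byte 0xF2 = 11110010 → 4-byte char #3 = F2 B3 AC 86.
Leading byte 0xF2 = 11110010 matches 11110xxx → 4-byte sequence.
Byte 1: 0xF2 = 11110010, payload 010 (3 bits).
Byte 2: 0xB3 = 10110011 (10xxxxxx ✓), payload 110011.
Byte 3: 0xAC = 10101100 (10xxxxxx ✓), payload 101100.
Byte 4: 0x86 = 10000110 (10xxxxxx ✓), payload 000110.
Concatenate: 010110011101100000110 = 0xB3B06 (21 bits → U+B3B06).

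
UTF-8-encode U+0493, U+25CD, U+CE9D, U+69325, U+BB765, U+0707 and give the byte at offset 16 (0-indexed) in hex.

U+0493 → 2-byte form D2 93 at offsets 0–1.
U+25CD → 3-byte form E2 97 8D at offsets 2–4.
U+CE9D → 3-byte form EC BA 9D at offsets 5–7.
U+69325 → 4-byte form F1 A9 8C A5 at offsets 8–11.
U+BB765 → 4-byte form F2 BB 9D A5 at offsets 12–15.
U+0707 → 2-byte form DC 87 at offsets 16–17.
Offset 16 falls in char 6's range; it's byte 1 of DC 87 = 0xDC.

0xDC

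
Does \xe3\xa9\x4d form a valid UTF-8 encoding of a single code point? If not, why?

invalid (non-continuation byte where continuation expected)

Leading byte 0xE3 = 11100011 → 3-byte form.
Byte 3 is 0x4D = 01001101, which is not 10xxxxxx — expected a continuation byte.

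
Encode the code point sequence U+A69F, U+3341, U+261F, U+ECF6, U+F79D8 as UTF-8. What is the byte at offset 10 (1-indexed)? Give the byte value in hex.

0xEE

1-indexed offset 10 is 0-indexed offset 9.
U+A69F → 3-byte form EA 9A 9F at offsets 0–2.
U+3341 → 3-byte form E3 8D 81 at offsets 3–5.
U+261F → 3-byte form E2 98 9F at offsets 6–8.
U+ECF6 → 3-byte form EE B3 B6 at offsets 9–11.
Offset 9 falls in char 4's range; it's byte 1 of EE B3 B6 = 0xEE.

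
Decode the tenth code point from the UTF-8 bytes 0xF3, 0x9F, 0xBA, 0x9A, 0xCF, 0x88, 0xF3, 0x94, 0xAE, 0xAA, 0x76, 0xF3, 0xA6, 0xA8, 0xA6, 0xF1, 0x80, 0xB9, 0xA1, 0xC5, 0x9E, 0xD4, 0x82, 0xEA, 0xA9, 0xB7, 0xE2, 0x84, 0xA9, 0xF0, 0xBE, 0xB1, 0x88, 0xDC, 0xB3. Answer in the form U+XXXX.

U+2129

Offset 0: leading byte 0xF3 = 11110011 → 4-byte char #1 = F3 9F BA 9A.
Offset 4: leading byte 0xCF = 11001111 → 2-byte char #2 = CF 88.
Offset 6: leading byte 0xF3 = 11110011 → 4-byte char #3 = F3 94 AE AA.
Offset 10: leading byte 0x76 = 01110110 → 1-byte char #4 = 76.
Offset 11: leading byte 0xF3 = 11110011 → 4-byte char #5 = F3 A6 A8 A6.
Offset 15: leading byte 0xF1 = 11110001 → 4-byte char #6 = F1 80 B9 A1.
Offset 19: leading byte 0xC5 = 11000101 → 2-byte char #7 = C5 9E.
Offset 21: leading byte 0xD4 = 11010100 → 2-byte char #8 = D4 82.
Offset 23: leading byte 0xEA = 11101010 → 3-byte char #9 = EA A9 B7.
Offset 26: leading byte 0xE2 = 11100010 → 3-byte char #10 = E2 84 A9.
Leading byte 0xE2 = 11100010 matches 1110xxxx → 3-byte sequence.
Byte 1: 0xE2 = 11100010, payload 0010 (4 bits).
Byte 2: 0x84 = 10000100 (10xxxxxx ✓), payload 000100.
Byte 3: 0xA9 = 10101001 (10xxxxxx ✓), payload 101001.
Concatenate: 0010000100101001 = 0x2129 (16 bits → U+2129).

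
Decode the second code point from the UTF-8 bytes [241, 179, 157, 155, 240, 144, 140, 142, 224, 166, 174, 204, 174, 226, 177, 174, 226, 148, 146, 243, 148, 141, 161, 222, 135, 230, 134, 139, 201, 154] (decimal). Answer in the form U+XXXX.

U+1030E

Offset 0: leading byte 0xF1 = 11110001 → 4-byte char #1 = F1 B3 9D 9B.
Offset 4: leading byte 0xF0 = 11110000 → 4-byte char #2 = F0 90 8C 8E.
Leading byte 0xF0 = 11110000 matches 11110xxx → 4-byte sequence.
Byte 1: 0xF0 = 11110000, payload 000 (3 bits).
Byte 2: 0x90 = 10010000 (10xxxxxx ✓), payload 010000.
Byte 3: 0x8C = 10001100 (10xxxxxx ✓), payload 001100.
Byte 4: 0x8E = 10001110 (10xxxxxx ✓), payload 001110.
Concatenate: 000010000001100001110 = 0x1030E (21 bits → U+1030E).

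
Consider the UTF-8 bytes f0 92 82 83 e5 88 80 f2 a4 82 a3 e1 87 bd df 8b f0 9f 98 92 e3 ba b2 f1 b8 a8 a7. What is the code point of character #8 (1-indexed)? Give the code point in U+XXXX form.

U+78A27

Offset 0: leading byte 0xF0 = 11110000 → 4-byte char #1 = F0 92 82 83.
Offset 4: leading byte 0xE5 = 11100101 → 3-byte char #2 = E5 88 80.
Offset 7: leading byte 0xF2 = 11110010 → 4-byte char #3 = F2 A4 82 A3.
Offset 11: leading byte 0xE1 = 11100001 → 3-byte char #4 = E1 87 BD.
Offset 14: leading byte 0xDF = 11011111 → 2-byte char #5 = DF 8B.
Offset 16: leading byte 0xF0 = 11110000 → 4-byte char #6 = F0 9F 98 92.
Offset 20: leading byte 0xE3 = 11100011 → 3-byte char #7 = E3 BA B2.
Offset 23: leading byte 0xF1 = 11110001 → 4-byte char #8 = F1 B8 A8 A7.
Leading byte 0xF1 = 11110001 matches 11110xxx → 4-byte sequence.
Byte 1: 0xF1 = 11110001, payload 001 (3 bits).
Byte 2: 0xB8 = 10111000 (10xxxxxx ✓), payload 111000.
Byte 3: 0xA8 = 10101000 (10xxxxxx ✓), payload 101000.
Byte 4: 0xA7 = 10100111 (10xxxxxx ✓), payload 100111.
Concatenate: 001111000101000100111 = 0x78A27 (21 bits → U+78A27).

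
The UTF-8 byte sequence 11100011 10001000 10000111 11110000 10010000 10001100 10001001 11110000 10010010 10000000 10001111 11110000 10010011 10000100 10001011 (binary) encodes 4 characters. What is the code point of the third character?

Offset 0: leading byte 0xE3 = 11100011 → 3-byte char #1 = E3 88 87.
Offset 3: leading byte 0xF0 = 11110000 → 4-byte char #2 = F0 90 8C 89.
Offset 7: leading byte 0xF0 = 11110000 → 4-byte char #3 = F0 92 80 8F.
Leading byte 0xF0 = 11110000 matches 11110xxx → 4-byte sequence.
Byte 1: 0xF0 = 11110000, payload 000 (3 bits).
Byte 2: 0x92 = 10010010 (10xxxxxx ✓), payload 010010.
Byte 3: 0x80 = 10000000 (10xxxxxx ✓), payload 000000.
Byte 4: 0x8F = 10001111 (10xxxxxx ✓), payload 001111.
Concatenate: 000010010000000001111 = 0x1200F (21 bits → U+1200F).

U+1200F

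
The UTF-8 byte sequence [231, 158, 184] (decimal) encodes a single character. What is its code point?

Leading byte 0xE7 = 11100111 matches 1110xxxx → 3-byte sequence.
Byte 1: 0xE7 = 11100111, payload 0111 (4 bits).
Byte 2: 0x9E = 10011110 (10xxxxxx ✓), payload 011110.
Byte 3: 0xB8 = 10111000 (10xxxxxx ✓), payload 111000.
Concatenate: 0111011110111000 = 0x77B8 (16 bits → U+77B8).

U+77B8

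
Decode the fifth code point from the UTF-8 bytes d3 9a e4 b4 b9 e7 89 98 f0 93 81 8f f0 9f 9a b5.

Offset 0: leading byte 0xD3 = 11010011 → 2-byte char #1 = D3 9A.
Offset 2: leading byte 0xE4 = 11100100 → 3-byte char #2 = E4 B4 B9.
Offset 5: leading byte 0xE7 = 11100111 → 3-byte char #3 = E7 89 98.
Offset 8: leading byte 0xF0 = 11110000 → 4-byte char #4 = F0 93 81 8F.
Offset 12: leading byte 0xF0 = 11110000 → 4-byte char #5 = F0 9F 9A B5.
Leading byte 0xF0 = 11110000 matches 11110xxx → 4-byte sequence.
Byte 1: 0xF0 = 11110000, payload 000 (3 bits).
Byte 2: 0x9F = 10011111 (10xxxxxx ✓), payload 011111.
Byte 3: 0x9A = 10011010 (10xxxxxx ✓), payload 011010.
Byte 4: 0xB5 = 10110101 (10xxxxxx ✓), payload 110101.
Concatenate: 000011111011010110101 = 0x1F6B5 (21 bits → U+1F6B5).

U+1F6B5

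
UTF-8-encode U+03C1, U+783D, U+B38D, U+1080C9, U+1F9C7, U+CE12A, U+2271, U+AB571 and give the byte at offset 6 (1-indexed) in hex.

0xEB

1-indexed offset 6 is 0-indexed offset 5.
U+03C1 → 2-byte form CF 81 at offsets 0–1.
U+783D → 3-byte form E7 A0 BD at offsets 2–4.
U+B38D → 3-byte form EB 8E 8D at offsets 5–7.
Offset 5 falls in char 3's range; it's byte 1 of EB 8E 8D = 0xEB.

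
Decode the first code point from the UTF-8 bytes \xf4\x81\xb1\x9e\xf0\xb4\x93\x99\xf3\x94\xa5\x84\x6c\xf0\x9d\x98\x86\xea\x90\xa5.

Offset 0: leading byte 0xF4 = 11110100 → 4-byte char #1 = F4 81 B1 9E.
Leading byte 0xF4 = 11110100 matches 11110xxx → 4-byte sequence.
Byte 1: 0xF4 = 11110100, payload 100 (3 bits).
Byte 2: 0x81 = 10000001 (10xxxxxx ✓), payload 000001.
Byte 3: 0xB1 = 10110001 (10xxxxxx ✓), payload 110001.
Byte 4: 0x9E = 10011110 (10xxxxxx ✓), payload 011110.
Concatenate: 100000001110001011110 = 0x101C5E (21 bits → U+101C5E).

U+101C5E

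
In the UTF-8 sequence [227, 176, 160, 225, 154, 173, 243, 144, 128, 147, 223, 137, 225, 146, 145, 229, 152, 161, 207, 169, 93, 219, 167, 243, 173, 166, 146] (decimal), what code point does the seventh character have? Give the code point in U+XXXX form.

Offset 0: leading byte 0xE3 = 11100011 → 3-byte char #1 = E3 B0 A0.
Offset 3: leading byte 0xE1 = 11100001 → 3-byte char #2 = E1 9A AD.
Offset 6: leading byte 0xF3 = 11110011 → 4-byte char #3 = F3 90 80 93.
Offset 10: leading byte 0xDF = 11011111 → 2-byte char #4 = DF 89.
Offset 12: leading byte 0xE1 = 11100001 → 3-byte char #5 = E1 92 91.
Offset 15: leading byte 0xE5 = 11100101 → 3-byte char #6 = E5 98 A1.
Offset 18: leading byte 0xCF = 11001111 → 2-byte char #7 = CF A9.
Leading byte 0xCF = 11001111 matches 110xxxxx → 2-byte sequence.
Byte 1: 0xCF = 11001111, payload 01111 (5 bits).
Byte 2: 0xA9 = 10101001 (10xxxxxx ✓), payload 101001.
Concatenate: 01111101001 = 0x3E9 (11 bits → U+03E9).

U+03E9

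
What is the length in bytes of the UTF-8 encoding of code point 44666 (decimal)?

3

U+AE7A = 0xAE7A. UTF-8 uses 1 byte below 0x80, 2 below 0x800, 3 below 0x10000, 4 up to 0x10FFFF. 0xAE7A is in U+0800–U+FFFF → 3 bytes.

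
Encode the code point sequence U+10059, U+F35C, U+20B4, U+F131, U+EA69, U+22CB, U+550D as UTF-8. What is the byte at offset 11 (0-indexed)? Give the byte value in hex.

0x84

U+10059 → 4-byte form F0 90 81 99 at offsets 0–3.
U+F35C → 3-byte form EF 8D 9C at offsets 4–6.
U+20B4 → 3-byte form E2 82 B4 at offsets 7–9.
U+F131 → 3-byte form EF 84 B1 at offsets 10–12.
Offset 11 falls in char 4's range; it's byte 2 of EF 84 B1 = 0x84.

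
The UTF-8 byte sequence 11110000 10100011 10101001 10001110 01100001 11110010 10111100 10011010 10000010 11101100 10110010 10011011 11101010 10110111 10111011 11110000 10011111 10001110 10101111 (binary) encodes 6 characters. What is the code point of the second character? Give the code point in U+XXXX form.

U+0061

Offset 0: leading byte 0xF0 = 11110000 → 4-byte char #1 = F0 A3 A9 8E.
Offset 4: leading byte 0x61 = 01100001 → 1-byte char #2 = 61.
Leading byte 0x61 = 01100001 matches 0xxxxxxx → 1-byte sequence.
Byte 1: 0x61 = 01100001, payload 1100001 (7 bits).
Concatenate: 1100001 = 0x61 (7 bits → U+0061).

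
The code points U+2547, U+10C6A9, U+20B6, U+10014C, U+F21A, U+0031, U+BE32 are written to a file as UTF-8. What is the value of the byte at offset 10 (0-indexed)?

0xF4

U+2547 → 3-byte form E2 95 87 at offsets 0–2.
U+10C6A9 → 4-byte form F4 8C 9A A9 at offsets 3–6.
U+20B6 → 3-byte form E2 82 B6 at offsets 7–9.
U+10014C → 4-byte form F4 80 85 8C at offsets 10–13.
Offset 10 falls in char 4's range; it's byte 1 of F4 80 85 8C = 0xF4.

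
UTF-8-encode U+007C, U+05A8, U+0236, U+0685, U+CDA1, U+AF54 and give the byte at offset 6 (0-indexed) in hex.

U+007C → 1-byte form 7C at offsets 0–0.
U+05A8 → 2-byte form D6 A8 at offsets 1–2.
U+0236 → 2-byte form C8 B6 at offsets 3–4.
U+0685 → 2-byte form DA 85 at offsets 5–6.
Offset 6 falls in char 4's range; it's byte 2 of DA 85 = 0x85.

0x85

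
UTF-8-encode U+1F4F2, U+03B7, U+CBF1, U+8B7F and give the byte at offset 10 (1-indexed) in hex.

1-indexed offset 10 is 0-indexed offset 9.
U+1F4F2 → 4-byte form F0 9F 93 B2 at offsets 0–3.
U+03B7 → 2-byte form CE B7 at offsets 4–5.
U+CBF1 → 3-byte form EC AF B1 at offsets 6–8.
U+8B7F → 3-byte form E8 AD BF at offsets 9–11.
Offset 9 falls in char 4's range; it's byte 1 of E8 AD BF = 0xE8.

0xE8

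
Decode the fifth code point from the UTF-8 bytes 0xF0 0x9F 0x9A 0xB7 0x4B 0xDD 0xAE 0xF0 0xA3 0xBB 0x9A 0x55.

U+0055

Offset 0: leading byte 0xF0 = 11110000 → 4-byte char #1 = F0 9F 9A B7.
Offset 4: leading byte 0x4B = 01001011 → 1-byte char #2 = 4B.
Offset 5: leading byte 0xDD = 11011101 → 2-byte char #3 = DD AE.
Offset 7: leading byte 0xF0 = 11110000 → 4-byte char #4 = F0 A3 BB 9A.
Offset 11: leading byte 0x55 = 01010101 → 1-byte char #5 = 55.
Leading byte 0x55 = 01010101 matches 0xxxxxxx → 1-byte sequence.
Byte 1: 0x55 = 01010101, payload 1010101 (7 bits).
Concatenate: 1010101 = 0x55 (7 bits → U+0055).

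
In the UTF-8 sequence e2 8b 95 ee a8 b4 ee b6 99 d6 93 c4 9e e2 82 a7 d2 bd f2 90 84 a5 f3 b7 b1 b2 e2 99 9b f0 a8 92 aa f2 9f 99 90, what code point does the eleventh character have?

Offset 0: leading byte 0xE2 = 11100010 → 3-byte char #1 = E2 8B 95.
Offset 3: leading byte 0xEE = 11101110 → 3-byte char #2 = EE A8 B4.
Offset 6: leading byte 0xEE = 11101110 → 3-byte char #3 = EE B6 99.
Offset 9: leading byte 0xD6 = 11010110 → 2-byte char #4 = D6 93.
Offset 11: leading byte 0xC4 = 11000100 → 2-byte char #5 = C4 9E.
Offset 13: leading byte 0xE2 = 11100010 → 3-byte char #6 = E2 82 A7.
Offset 16: leading byte 0xD2 = 11010010 → 2-byte char #7 = D2 BD.
Offset 18: leading byte 0xF2 = 11110010 → 4-byte char #8 = F2 90 84 A5.
Offset 22: leading byte 0xF3 = 11110011 → 4-byte char #9 = F3 B7 B1 B2.
Offset 26: leading byte 0xE2 = 11100010 → 3-byte char #10 = E2 99 9B.
Offset 29: leading byte 0xF0 = 11110000 → 4-byte char #11 = F0 A8 92 AA.
Leading byte 0xF0 = 11110000 matches 11110xxx → 4-byte sequence.
Byte 1: 0xF0 = 11110000, payload 000 (3 bits).
Byte 2: 0xA8 = 10101000 (10xxxxxx ✓), payload 101000.
Byte 3: 0x92 = 10010010 (10xxxxxx ✓), payload 010010.
Byte 4: 0xAA = 10101010 (10xxxxxx ✓), payload 101010.
Concatenate: 000101000010010101010 = 0x284AA (21 bits → U+284AA).

U+284AA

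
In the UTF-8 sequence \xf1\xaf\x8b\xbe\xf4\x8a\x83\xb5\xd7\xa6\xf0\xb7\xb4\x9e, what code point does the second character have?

U+10A0F5

Offset 0: leading byte 0xF1 = 11110001 → 4-byte char #1 = F1 AF 8B BE.
Offset 4: leading byte 0xF4 = 11110100 → 4-byte char #2 = F4 8A 83 B5.
Leading byte 0xF4 = 11110100 matches 11110xxx → 4-byte sequence.
Byte 1: 0xF4 = 11110100, payload 100 (3 bits).
Byte 2: 0x8A = 10001010 (10xxxxxx ✓), payload 001010.
Byte 3: 0x83 = 10000011 (10xxxxxx ✓), payload 000011.
Byte 4: 0xB5 = 10110101 (10xxxxxx ✓), payload 110101.
Concatenate: 100001010000011110101 = 0x10A0F5 (21 bits → U+10A0F5).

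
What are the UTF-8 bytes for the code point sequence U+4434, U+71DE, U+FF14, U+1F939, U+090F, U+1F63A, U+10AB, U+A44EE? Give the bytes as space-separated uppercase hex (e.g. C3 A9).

E4 90 B4 E7 87 9E EF BC 94 F0 9F A4 B9 E0 A4 8F F0 9F 98 BA E1 82 AB F2 A4 93 AE

U+4434: 3-byte form → E4 90 B4.
U+71DE: 3-byte form → E7 87 9E.
U+FF14: 3-byte form → EF BC 94.
U+1F939: 4-byte form → F0 9F A4 B9.
U+090F: 3-byte form → E0 A4 8F.
U+1F63A: 4-byte form → F0 9F 98 BA.
U+10AB: 3-byte form → E1 82 AB.
U+A44EE: 4-byte form → F2 A4 93 AE.
Concatenated (27 bytes): E4 90 B4 E7 87 9E EF BC 94 F0 9F A4 B9 E0 A4 8F F0 9F 98 BA E1 82 AB F2 A4 93 AE.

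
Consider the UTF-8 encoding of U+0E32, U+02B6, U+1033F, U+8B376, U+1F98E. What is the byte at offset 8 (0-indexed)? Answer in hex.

U+0E32 → 3-byte form E0 B8 B2 at offsets 0–2.
U+02B6 → 2-byte form CA B6 at offsets 3–4.
U+1033F → 4-byte form F0 90 8C BF at offsets 5–8.
Offset 8 falls in char 3's range; it's byte 4 of F0 90 8C BF = 0xBF.

0xBF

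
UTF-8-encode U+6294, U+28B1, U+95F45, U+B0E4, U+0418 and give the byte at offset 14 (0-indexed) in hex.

U+6294 → 3-byte form E6 8A 94 at offsets 0–2.
U+28B1 → 3-byte form E2 A2 B1 at offsets 3–5.
U+95F45 → 4-byte form F2 95 BD 85 at offsets 6–9.
U+B0E4 → 3-byte form EB 83 A4 at offsets 10–12.
U+0418 → 2-byte form D0 98 at offsets 13–14.
Offset 14 falls in char 5's range; it's byte 2 of D0 98 = 0x98.

0x98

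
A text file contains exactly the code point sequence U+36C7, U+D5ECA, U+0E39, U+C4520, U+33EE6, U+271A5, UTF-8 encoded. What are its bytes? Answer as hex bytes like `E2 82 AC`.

U+36C7: 3-byte form → E3 9B 87.
U+D5ECA: 4-byte form → F3 95 BB 8A.
U+0E39: 3-byte form → E0 B8 B9.
U+C4520: 4-byte form → F3 84 94 A0.
U+33EE6: 4-byte form → F0 B3 BB A6.
U+271A5: 4-byte form → F0 A7 86 A5.
Concatenated (22 bytes): E3 9B 87 F3 95 BB 8A E0 B8 B9 F3 84 94 A0 F0 B3 BB A6 F0 A7 86 A5.

E3 9B 87 F3 95 BB 8A E0 B8 B9 F3 84 94 A0 F0 B3 BB A6 F0 A7 86 A5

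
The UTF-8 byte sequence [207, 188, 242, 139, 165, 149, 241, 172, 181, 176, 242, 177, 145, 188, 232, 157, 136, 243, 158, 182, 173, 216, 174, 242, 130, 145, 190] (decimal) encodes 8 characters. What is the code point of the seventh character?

U+062E

Offset 0: leading byte 0xCF = 11001111 → 2-byte char #1 = CF BC.
Offset 2: leading byte 0xF2 = 11110010 → 4-byte char #2 = F2 8B A5 95.
Offset 6: leading byte 0xF1 = 11110001 → 4-byte char #3 = F1 AC B5 B0.
Offset 10: leading byte 0xF2 = 11110010 → 4-byte char #4 = F2 B1 91 BC.
Offset 14: leading byte 0xE8 = 11101000 → 3-byte char #5 = E8 9D 88.
Offset 17: leading byte 0xF3 = 11110011 → 4-byte char #6 = F3 9E B6 AD.
Offset 21: leading byte 0xD8 = 11011000 → 2-byte char #7 = D8 AE.
Leading byte 0xD8 = 11011000 matches 110xxxxx → 2-byte sequence.
Byte 1: 0xD8 = 11011000, payload 11000 (5 bits).
Byte 2: 0xAE = 10101110 (10xxxxxx ✓), payload 101110.
Concatenate: 11000101110 = 0x62E (11 bits → U+062E).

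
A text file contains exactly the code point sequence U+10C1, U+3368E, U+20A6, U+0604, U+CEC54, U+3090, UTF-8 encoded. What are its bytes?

E1 83 81 F0 B3 9A 8E E2 82 A6 D8 84 F3 8E B1 94 E3 82 90

U+10C1: 3-byte form → E1 83 81.
U+3368E: 4-byte form → F0 B3 9A 8E.
U+20A6: 3-byte form → E2 82 A6.
U+0604: 2-byte form → D8 84.
U+CEC54: 4-byte form → F3 8E B1 94.
U+3090: 3-byte form → E3 82 90.
Concatenated (19 bytes): E1 83 81 F0 B3 9A 8E E2 82 A6 D8 84 F3 8E B1 94 E3 82 90.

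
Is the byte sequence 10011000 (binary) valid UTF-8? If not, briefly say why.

Byte 0x98 = 10011000 has the form 10xxxxxx — a continuation byte — but there is no preceding leading byte.

invalid (continuation byte with no leading byte)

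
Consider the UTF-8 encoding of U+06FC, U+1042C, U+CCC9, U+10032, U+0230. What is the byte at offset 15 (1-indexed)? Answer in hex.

0xB0

1-indexed offset 15 is 0-indexed offset 14.
U+06FC → 2-byte form DB BC at offsets 0–1.
U+1042C → 4-byte form F0 90 90 AC at offsets 2–5.
U+CCC9 → 3-byte form EC B3 89 at offsets 6–8.
U+10032 → 4-byte form F0 90 80 B2 at offsets 9–12.
U+0230 → 2-byte form C8 B0 at offsets 13–14.
Offset 14 falls in char 5's range; it's byte 2 of C8 B0 = 0xB0.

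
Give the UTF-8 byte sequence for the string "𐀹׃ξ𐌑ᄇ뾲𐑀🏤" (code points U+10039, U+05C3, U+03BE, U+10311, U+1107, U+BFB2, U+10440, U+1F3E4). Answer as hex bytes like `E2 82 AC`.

U+10039: 4-byte form → F0 90 80 B9.
U+05C3: 2-byte form → D7 83.
U+03BE: 2-byte form → CE BE.
U+10311: 4-byte form → F0 90 8C 91.
U+1107: 3-byte form → E1 84 87.
U+BFB2: 3-byte form → EB BE B2.
U+10440: 4-byte form → F0 90 91 80.
U+1F3E4: 4-byte form → F0 9F 8F A4.
Concatenated (26 bytes): F0 90 80 B9 D7 83 CE BE F0 90 8C 91 E1 84 87 EB BE B2 F0 90 91 80 F0 9F 8F A4.

F0 90 80 B9 D7 83 CE BE F0 90 8C 91 E1 84 87 EB BE B2 F0 90 91 80 F0 9F 8F A4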